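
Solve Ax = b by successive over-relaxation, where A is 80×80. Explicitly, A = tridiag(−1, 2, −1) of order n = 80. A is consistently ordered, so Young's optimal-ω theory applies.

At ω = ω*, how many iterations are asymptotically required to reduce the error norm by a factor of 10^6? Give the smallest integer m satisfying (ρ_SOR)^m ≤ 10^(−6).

ρ_J = max_k |cos(kπ/81)| = cos(π/81) = 0.9992480
√(1 − cos²(π/81)) = sin(π/81) ≈ 0.0387754.
So ω* = 2/1.0387754 = 1.9253440 (Young).
At ω = 1.9253440 every |λ(B_ω)| = ω−1, so ρ_SOR = 0.9253440.
6·ln10 = 13.8155; −ln(0.9253440) = 0.0775897; m = ⌈13.8155/0.0775897⌉ = ⌈178.058⌉ = 179.

m = 179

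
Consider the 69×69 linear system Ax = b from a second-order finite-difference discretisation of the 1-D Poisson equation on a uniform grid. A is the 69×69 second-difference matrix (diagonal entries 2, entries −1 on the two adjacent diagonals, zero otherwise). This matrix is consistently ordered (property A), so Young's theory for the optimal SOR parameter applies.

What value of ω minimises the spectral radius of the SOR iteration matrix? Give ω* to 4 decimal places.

ω* = 1.9141

B_J for the 69×69 system has eigenvalues cos(kπ/70); ρ_J = cos(π/70) = 0.9990.
root = sin(π/70) = 0.04486  (since 1−cos² = sin²).
ω* = 2/(1+0.04486) = 1.9141
ρ_SOR = ω* − 1 ≈ 0.9141.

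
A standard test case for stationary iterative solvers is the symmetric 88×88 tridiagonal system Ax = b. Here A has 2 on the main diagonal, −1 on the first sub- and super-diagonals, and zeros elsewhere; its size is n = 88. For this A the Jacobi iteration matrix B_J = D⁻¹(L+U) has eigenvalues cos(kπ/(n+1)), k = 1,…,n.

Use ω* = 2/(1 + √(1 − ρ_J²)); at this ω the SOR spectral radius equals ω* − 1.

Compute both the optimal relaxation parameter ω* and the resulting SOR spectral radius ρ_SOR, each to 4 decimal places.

n=88: λ(B_J) = 1 − λ(A)/2 = cos(kπ/89); k=1 gives ρ_J = 0.9994.
√(1−ρ_J²) = |sin(π/89)| = 0.03529
ω* = 2 / (1 + 0.03529) = 2 / 1.03529 ≈ 1.9318.
Hence ρ(B_{ω*}) = 1.9318 − 1 = 0.9318.

ω* = 1.9318, ρ_SOR = 0.9318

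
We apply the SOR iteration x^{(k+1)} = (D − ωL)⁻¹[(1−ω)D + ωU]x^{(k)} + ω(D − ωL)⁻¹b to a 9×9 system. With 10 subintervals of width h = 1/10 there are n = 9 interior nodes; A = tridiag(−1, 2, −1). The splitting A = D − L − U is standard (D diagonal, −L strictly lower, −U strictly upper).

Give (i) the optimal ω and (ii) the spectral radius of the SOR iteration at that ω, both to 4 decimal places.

ω* = 1.5279, ρ_SOR = 0.5279

With n=9, ρ(Jacobi) = cos(π/10) = 0.9511.
root = sin(π/10) = 0.30902  (since 1−cos² = sin²).
So ω* = 2/1.30902 = 1.5279 (Young).
At ω = 1.5279 every |λ(B_ω)| = ω−1, so ρ_SOR = 0.5279.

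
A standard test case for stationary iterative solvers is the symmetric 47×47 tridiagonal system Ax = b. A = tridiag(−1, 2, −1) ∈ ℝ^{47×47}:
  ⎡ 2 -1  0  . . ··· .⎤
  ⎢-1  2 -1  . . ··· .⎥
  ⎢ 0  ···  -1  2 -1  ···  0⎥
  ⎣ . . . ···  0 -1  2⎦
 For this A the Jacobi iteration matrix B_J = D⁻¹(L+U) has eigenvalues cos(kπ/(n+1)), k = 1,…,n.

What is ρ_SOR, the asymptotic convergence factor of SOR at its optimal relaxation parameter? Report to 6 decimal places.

n=47: λ(B_J) = 1 − λ(A)/2 = cos(kπ/48); k=1 gives ρ_J = 0.997859.
√(1−ρ_J²) = |sin(π/48)| = 0.0654031
[ω*] 2 ÷ (1 + 0.0654031) = 2 ÷ 1.0654031 = 1.877224.
Hence ρ(B_{ω*}) = 1.877224 − 1 = 0.877224.

ρ_SOR = 0.877224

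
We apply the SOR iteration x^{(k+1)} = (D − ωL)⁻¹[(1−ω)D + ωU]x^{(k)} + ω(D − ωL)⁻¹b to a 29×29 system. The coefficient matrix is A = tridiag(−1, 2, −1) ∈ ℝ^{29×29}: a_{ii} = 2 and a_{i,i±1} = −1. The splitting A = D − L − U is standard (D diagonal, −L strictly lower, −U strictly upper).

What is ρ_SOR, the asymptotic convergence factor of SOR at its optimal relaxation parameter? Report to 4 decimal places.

B_J for the 29×29 system has eigenvalues cos(kπ/30); ρ_J = cos(π/30) = 0.9945.
1 − cos²(π/30) = sin²(π/30) ⇒ √(1−ρ_J²) = sin(π/30) = 0.10453.
Young: ω* = 2/(1+√(1−ρ_J²)) = 2/(1+0.10453) = 2/1.10453 = 1.8107.
ρ_SOR = ω* − 1 ≈ 0.8107.

ρ_SOR = 0.8107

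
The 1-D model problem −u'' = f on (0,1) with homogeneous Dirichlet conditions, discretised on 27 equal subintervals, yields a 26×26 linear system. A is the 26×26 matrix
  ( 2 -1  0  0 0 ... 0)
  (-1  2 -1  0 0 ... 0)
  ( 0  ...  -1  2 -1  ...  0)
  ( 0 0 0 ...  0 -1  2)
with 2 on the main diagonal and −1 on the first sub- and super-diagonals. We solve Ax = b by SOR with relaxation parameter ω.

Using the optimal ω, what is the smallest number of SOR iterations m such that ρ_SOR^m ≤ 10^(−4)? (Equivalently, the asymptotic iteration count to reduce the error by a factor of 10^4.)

m = 40

With n=26, ρ(Jacobi) = cos(π/27) = 0.9932384.
root = sin(π/27) = 0.1160929  (since 1−cos² = sin²).
Young: ω* = 2/(1+√(1−ρ_J²)) = 2/(1+0.1160929) = 2/1.1160929 = 1.7919655.
At ω = 1.7919655 every |λ(B_ω)| = ω−1, so ρ_SOR = 0.7919655.
4·ln10 = 9.21034; −ln(0.7919655) = 0.233237; m = ⌈9.21034/0.233237⌉ = ⌈39.489⌉ = 40.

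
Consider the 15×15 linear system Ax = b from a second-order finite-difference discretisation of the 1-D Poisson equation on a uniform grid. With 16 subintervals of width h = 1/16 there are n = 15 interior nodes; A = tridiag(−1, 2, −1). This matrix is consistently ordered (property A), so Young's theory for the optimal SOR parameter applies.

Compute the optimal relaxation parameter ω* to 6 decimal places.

B_J for the 15×15 system has eigenvalues cos(kπ/16); ρ_J = cos(π/16) = 0.980785.
√(1 − cos²(π/16)) = sin(π/16) ≈ 0.1950903.
[ω*] 2 ÷ (1 + 0.1950903) = 2 ÷ 1.1950903 = 1.673514.
ρ_SOR = ω* − 1 = 1.673514 − 1 = 0.673514.

ω* = 1.673514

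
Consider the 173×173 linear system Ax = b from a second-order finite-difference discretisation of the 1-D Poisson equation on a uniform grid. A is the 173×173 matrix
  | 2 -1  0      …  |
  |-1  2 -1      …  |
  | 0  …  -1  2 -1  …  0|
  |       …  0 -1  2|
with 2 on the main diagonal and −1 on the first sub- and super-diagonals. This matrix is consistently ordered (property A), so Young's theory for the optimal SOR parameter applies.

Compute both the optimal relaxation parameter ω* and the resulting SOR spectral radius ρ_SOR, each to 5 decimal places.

With n=173, ρ(Jacobi) = cos(π/174) = 0.99984.
√(1−ρ_J²) = |sin(π/174)| = 0.018054
ω* = 2 / (1 + 0.018054) = 2 / 1.018054 ≈ 1.96453.
ρ(B_{ω*}) = ω*−1 = 0.96453

ω* = 1.96453, ρ_SOR = 0.96453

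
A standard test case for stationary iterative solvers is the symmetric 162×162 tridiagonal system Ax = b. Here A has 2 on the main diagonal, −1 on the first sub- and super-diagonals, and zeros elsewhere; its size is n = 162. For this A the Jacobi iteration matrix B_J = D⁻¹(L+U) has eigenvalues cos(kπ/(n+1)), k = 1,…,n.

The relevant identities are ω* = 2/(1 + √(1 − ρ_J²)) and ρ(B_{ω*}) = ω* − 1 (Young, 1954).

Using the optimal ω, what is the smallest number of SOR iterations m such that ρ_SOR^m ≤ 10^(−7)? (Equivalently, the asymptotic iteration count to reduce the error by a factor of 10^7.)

m = 419

spectrum of D⁻¹(L+U) = {cos(kπ/163) : 1≤k≤162}; ρ_J = cos(π/163) = 0.9998143.
√(1−ρ_J²) simplifies to sin(π/163) = 0.0192724.
[ω*] 2 ÷ (1 + 0.0192724) = 2 ÷ 1.0192724 = 1.9621840.
and ρ(B_{ω*}) = 1.9621840 − 1 = 0.9621840.
7·ln10 = 16.1181; −ln(0.9621840) = 0.0385496; m = ⌈16.1181/0.0385496⌉ = ⌈418.113⌉ = 419.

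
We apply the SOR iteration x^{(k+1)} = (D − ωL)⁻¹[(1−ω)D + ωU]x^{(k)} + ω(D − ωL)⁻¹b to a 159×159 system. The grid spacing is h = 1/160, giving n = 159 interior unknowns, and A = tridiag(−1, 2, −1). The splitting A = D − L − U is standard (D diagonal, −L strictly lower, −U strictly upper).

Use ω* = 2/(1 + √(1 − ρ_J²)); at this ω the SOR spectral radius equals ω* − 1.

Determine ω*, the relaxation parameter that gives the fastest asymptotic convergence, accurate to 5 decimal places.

n=159: λ(B_J) = 1 − λ(A)/2 = cos(kπ/160); k=1 gives ρ_J = 0.99981.
√(1 − cos²(π/160)) = sin(π/160) ≈ 0.019634.
ω* = 2/(1 + 0.019634) = 2/1.019634 = 1.96149.
[ρ_SOR] ω* − 1 = 0.96149.

ω* = 1.96149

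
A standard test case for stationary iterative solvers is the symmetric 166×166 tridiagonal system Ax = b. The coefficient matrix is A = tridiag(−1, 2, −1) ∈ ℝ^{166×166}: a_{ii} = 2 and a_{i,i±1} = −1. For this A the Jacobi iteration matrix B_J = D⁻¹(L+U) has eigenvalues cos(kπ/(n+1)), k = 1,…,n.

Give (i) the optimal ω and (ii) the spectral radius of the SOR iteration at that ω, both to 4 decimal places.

ρ_J = max_k |cos(kπ/167)| = cos(π/167) = 0.9998
√(1−ρ_J²) simplifies to sin(π/167) = 0.01881.
ω* = 2/(1 + 0.01881) = 2/1.01881 = 1.9631.
ρ_SOR = ω* − 1 ≈ 0.9631.

ω* = 1.9631, ρ_SOR = 0.9631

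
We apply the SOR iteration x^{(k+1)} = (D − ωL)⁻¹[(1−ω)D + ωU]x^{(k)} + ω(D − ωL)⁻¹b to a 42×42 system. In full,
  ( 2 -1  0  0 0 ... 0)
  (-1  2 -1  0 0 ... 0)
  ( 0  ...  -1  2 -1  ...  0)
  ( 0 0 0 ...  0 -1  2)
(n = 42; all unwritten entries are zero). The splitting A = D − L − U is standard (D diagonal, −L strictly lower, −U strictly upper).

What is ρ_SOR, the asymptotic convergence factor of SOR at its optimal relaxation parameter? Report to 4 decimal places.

ρ_J = max_k |cos(kπ/43)| = cos(π/43) = 0.9973
√(1−ρ_J²) simplifies to sin(π/43) = 0.07300.
So ω* = 2/1.07300 = 1.8639 (Young).
ρ(B_{ω*}) = ω*−1 = 0.8639

ρ_SOR = 0.8639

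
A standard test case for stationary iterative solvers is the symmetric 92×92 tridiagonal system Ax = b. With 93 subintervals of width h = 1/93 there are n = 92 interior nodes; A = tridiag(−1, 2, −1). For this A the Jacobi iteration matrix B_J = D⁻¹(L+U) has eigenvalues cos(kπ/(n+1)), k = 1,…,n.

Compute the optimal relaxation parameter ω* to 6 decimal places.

ω* = 1.934659

[ρ_J] n=92: ρ(B_J) = cos(π/(n+1)) = cos(π/93) = 0.999429.
√(1 − cos²(π/93)) = sin(π/93) ≈ 0.0337741.
So ω* = 2/1.0337741 = 1.934659 (Young).
ρ_SOR = ω* − 1 ≈ 0.934659.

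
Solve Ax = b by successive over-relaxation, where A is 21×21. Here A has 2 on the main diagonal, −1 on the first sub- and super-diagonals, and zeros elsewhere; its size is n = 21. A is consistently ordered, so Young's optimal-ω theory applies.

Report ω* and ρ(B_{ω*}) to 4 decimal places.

ω* = 1.7508, ρ_SOR = 0.7508

½·tridiag(1,0,1) at n=21: λ_k = cos(kπ/22); max |λ| at k=1 ⇒ ρ_J = cos(π/22) ≈ 0.9898.
√(1−ρ_J²) = |sin(π/22)| = 0.14231
Then 2/(1+√(1−ρ_J²)) = 2/(1+0.14231); ω* = 2/1.14231 = 1.7508.
Hence ρ(B_{ω*}) = 1.7508 − 1 = 0.7508.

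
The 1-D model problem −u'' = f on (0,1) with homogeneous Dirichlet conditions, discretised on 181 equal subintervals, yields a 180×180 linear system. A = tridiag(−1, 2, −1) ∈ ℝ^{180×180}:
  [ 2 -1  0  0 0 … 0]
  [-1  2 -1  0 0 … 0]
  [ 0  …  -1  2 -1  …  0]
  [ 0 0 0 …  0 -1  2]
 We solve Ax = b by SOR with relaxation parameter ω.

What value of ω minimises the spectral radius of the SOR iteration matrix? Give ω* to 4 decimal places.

[ρ_J] n=180: ρ(B_J) = cos(π/(n+1)) = cos(π/181) = 0.9998.
1 − cos²(π/181) = sin²(π/181) ⇒ √(1−ρ_J²) = sin(π/181) = 0.01736.
Then 2/(1+√(1−ρ_J²)) = 2/(1+0.01736); ω* = 2/1.01736 = 1.9659.
At ω = 1.9659 every |λ(B_ω)| = ω−1, so ρ_SOR = 0.9659.

ω* = 1.9659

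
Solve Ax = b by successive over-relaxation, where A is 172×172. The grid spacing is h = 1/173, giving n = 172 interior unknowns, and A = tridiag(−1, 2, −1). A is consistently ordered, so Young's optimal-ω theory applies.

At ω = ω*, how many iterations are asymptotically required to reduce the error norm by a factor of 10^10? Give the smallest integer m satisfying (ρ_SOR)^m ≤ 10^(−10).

With n=172, ρ(Jacobi) = cos(π/173) = 0.9998351.
1 − cos²(π/173) = sin²(π/173) ⇒ √(1−ρ_J²) = sin(π/173) = 0.0181585.
[ω*] 2 ÷ (1 + 0.0181585) = 2 ÷ 1.0181585 = 1.9643307.
At ω = 1.9643307 every |λ(B_ω)| = ω−1, so ρ_SOR = 0.9643307.
Need (0.9643307)^m ≤ 10^(−10): m ≥ 10·ln10/|ln 0.9643307| = 23.0259/0.036321 = 633.956 ⇒ m = 634.

m = 634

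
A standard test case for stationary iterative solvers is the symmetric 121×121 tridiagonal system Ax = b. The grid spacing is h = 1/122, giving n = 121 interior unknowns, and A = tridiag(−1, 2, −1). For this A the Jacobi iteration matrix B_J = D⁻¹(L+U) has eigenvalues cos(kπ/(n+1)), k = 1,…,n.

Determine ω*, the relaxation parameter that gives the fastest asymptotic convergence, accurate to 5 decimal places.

ω* = 1.94980

n=121: λ(B_J) = 1 − λ(A)/2 = cos(kπ/122); k=1 gives ρ_J = 0.99967.
1 − cos²(π/122) = sin²(π/122) ⇒ √(1−ρ_J²) = sin(π/122) = 0.025748.
ω* = 2 / (1 + 0.025748) = 2 / 1.025748 ≈ 1.94980.
[ρ_SOR] ω* − 1 = 0.94980.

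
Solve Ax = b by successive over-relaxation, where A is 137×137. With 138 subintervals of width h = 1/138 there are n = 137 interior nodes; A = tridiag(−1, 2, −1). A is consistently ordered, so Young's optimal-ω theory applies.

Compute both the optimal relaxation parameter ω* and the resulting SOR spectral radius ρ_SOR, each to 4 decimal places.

ω* = 1.9555, ρ_SOR = 0.9555

B_J for the 137×137 system has eigenvalues cos(kπ/138); ρ_J = cos(π/138) = 0.9997.
√(1−ρ_J²) = |sin(π/138)| = 0.02276
Then 2/(1+√(1−ρ_J²)) = 2/(1+0.02276); ω* = 2/1.02276 = 1.9555.
and ρ(B_{ω*}) = 1.9555 − 1 = 0.9555.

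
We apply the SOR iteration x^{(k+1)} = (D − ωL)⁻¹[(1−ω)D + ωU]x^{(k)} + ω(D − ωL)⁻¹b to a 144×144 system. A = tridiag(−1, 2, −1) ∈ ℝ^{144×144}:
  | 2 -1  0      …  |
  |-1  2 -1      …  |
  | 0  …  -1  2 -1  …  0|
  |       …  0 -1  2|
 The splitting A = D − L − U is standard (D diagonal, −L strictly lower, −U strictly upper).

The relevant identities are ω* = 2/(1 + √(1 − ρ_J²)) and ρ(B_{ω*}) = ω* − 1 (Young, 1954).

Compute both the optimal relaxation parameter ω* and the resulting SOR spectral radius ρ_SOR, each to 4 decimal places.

ω* = 1.9576, ρ_SOR = 0.9576

[ρ_J] n=144: ρ(B_J) = cos(π/(n+1)) = cos(π/145) = 0.9998.
√(1 − cos²(π/145)) = sin(π/145) ≈ 0.02166.
ω* = 2 / (1 + 0.02166) = 2 / 1.02166 ≈ 1.9576.
ρ_SOR = ω* − 1 ≈ 0.9576.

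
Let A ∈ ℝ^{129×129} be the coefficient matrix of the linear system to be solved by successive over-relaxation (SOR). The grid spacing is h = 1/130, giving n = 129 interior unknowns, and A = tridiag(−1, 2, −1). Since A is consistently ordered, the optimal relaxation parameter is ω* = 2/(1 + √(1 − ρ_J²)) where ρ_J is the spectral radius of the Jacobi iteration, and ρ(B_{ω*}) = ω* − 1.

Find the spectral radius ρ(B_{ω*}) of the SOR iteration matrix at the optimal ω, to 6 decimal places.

ρ_SOR = 0.952813

With n=129, ρ(Jacobi) = cos(π/130) = 0.999708.
√(1−ρ_J²) = |sin(π/130)| = 0.0241637
[ω*] 2 ÷ (1 + 0.0241637) = 2 ÷ 1.0241637 = 1.952813.
ρ_SOR = ω* − 1 ≈ 0.952813.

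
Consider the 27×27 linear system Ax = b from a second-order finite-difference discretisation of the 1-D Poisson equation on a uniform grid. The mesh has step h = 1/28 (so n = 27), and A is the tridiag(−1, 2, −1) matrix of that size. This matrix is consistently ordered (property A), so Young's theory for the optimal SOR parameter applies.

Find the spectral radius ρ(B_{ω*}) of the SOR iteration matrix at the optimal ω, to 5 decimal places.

ρ_SOR = 0.79862

ρ_J = max_k |cos(kπ/28)| = cos(π/28) = 0.99371
1 − cos²(π/28) = sin²(π/28) ⇒ √(1−ρ_J²) = sin(π/28) = 0.111964.
Then 2/(1+√(1−ρ_J²)) = 2/(1+0.111964); ω* = 2/1.111964 = 1.79862.
ρ_SOR = ω* − 1 ≈ 0.79862.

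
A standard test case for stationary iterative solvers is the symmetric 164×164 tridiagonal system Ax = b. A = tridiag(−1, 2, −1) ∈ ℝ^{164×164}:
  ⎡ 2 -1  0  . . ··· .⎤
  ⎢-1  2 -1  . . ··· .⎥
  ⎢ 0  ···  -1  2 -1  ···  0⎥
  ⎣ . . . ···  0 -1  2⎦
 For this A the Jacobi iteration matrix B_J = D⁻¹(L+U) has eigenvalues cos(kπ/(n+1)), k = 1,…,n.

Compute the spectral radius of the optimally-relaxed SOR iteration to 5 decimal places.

ρ_SOR = 0.96263

spectrum of D⁻¹(L+U) = {cos(kπ/165) : 1≤k≤164}; ρ_J = cos(π/165) = 0.99982.
√(1−ρ_J²) = |sin(π/165)| = 0.019039
So ω* = 2/1.019039 = 1.96263 (Young).
ρ_SOR = ω* − 1 ≈ 0.96263.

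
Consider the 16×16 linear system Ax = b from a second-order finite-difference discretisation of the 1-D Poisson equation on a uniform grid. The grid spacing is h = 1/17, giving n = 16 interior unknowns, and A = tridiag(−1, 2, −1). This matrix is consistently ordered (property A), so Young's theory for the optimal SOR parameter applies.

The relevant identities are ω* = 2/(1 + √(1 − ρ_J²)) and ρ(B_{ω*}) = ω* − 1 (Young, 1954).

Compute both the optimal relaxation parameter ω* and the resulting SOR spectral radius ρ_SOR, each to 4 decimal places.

ω* = 1.6895, ρ_SOR = 0.6895

½·tridiag(1,0,1) at n=16: λ_k = cos(kπ/17); max |λ| at k=1 ⇒ ρ_J = cos(π/17) ≈ 0.9830.
√(1 − cos²(π/17)) = sin(π/17) ≈ 0.18375.
Then 2/(1+√(1−ρ_J²)) = 2/(1+0.18375); ω* = 2/1.18375 = 1.6895.
[ρ_SOR] ω* − 1 = 0.6895.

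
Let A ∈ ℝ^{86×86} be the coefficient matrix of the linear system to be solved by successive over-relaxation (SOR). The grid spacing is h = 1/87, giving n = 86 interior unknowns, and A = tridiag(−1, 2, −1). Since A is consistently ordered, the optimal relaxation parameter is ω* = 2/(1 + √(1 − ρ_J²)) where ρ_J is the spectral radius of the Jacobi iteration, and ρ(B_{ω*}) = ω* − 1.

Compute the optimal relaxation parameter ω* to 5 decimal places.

With n=86, ρ(Jacobi) = cos(π/87) = 0.99935.
root = sin(π/87) = 0.036102  (since 1−cos² = sin²).
ω* = 2/(1+0.036102) = 1.93031
At ω = 1.93031 every |λ(B_ω)| = ω−1, so ρ_SOR = 0.93031.

ω* = 1.93031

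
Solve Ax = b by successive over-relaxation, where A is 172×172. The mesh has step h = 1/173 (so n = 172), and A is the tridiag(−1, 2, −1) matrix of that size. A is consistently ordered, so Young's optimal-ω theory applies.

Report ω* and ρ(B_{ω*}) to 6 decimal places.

ω* = 1.964331, ρ_SOR = 0.964331

[ρ_J] n=172: ρ(B_J) = cos(π/(n+1)) = cos(π/173) = 0.999835.
√(1 − cos²(π/173)) = sin(π/173) ≈ 0.0181585.
So ω* = 2/1.0181585 = 1.964331 (Young).
At ω = 1.964331 every |λ(B_ω)| = ω−1, so ρ_SOR = 0.964331.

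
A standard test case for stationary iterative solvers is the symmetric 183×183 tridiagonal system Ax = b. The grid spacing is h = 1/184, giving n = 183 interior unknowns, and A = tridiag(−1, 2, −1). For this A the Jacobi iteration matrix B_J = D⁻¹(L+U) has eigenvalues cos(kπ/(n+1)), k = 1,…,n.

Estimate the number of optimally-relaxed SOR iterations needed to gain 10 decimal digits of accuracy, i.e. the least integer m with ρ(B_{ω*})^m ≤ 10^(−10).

m = 675

B_J for the 183×183 system has eigenvalues cos(kπ/184); ρ_J = cos(π/184) = 0.9998542.
√(1−ρ_J²) simplifies to sin(π/184) = 0.0170730.
Young: ω* = 2/(1+√(1−ρ_J²)) = 2/(1+0.0170730) = 2/1.0170730 = 1.9664272.
[ρ_SOR] ω* − 1 = 0.9664272.
(0.9664272)^m ≤ 10^{−10}  ⇒  m·ln(0.9664272) ≤ −10·ln10  ⇒  m ≥ 674.272  ⇒  m = 675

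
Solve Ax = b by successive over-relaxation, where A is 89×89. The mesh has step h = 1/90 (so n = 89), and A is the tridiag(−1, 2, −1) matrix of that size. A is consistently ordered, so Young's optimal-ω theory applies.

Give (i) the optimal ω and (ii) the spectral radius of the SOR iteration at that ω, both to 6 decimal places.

ω* = 1.932555, ρ_SOR = 0.932555

[ρ_J] n=89: ρ(B_J) = cos(π/(n+1)) = cos(π/90) = 0.999391.
root = sin(π/90) = 0.0348995  (since 1−cos² = sin²).
ω* = 2 / (1 + 0.0348995) = 2 / 1.0348995 ≈ 1.932555.
[ρ_SOR] ω* − 1 = 0.932555.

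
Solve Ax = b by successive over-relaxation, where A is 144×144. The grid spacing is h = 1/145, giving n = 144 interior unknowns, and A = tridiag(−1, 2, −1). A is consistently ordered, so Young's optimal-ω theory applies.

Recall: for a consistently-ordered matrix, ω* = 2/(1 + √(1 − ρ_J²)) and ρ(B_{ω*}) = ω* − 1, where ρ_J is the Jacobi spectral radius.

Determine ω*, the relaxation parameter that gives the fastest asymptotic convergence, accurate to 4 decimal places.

½·tridiag(1,0,1) at n=144: λ_k = cos(kπ/145); max |λ| at k=1 ⇒ ρ_J = cos(π/145) ≈ 0.9998.
√(1−ρ_J²) = |sin(π/145)| = 0.02166
Young: ω* = 2/(1+√(1−ρ_J²)) = 2/(1+0.02166) = 2/1.02166 = 1.9576.
ρ_SOR = ω* − 1 = 1.9576 − 1 = 0.9576.

ω* = 1.9576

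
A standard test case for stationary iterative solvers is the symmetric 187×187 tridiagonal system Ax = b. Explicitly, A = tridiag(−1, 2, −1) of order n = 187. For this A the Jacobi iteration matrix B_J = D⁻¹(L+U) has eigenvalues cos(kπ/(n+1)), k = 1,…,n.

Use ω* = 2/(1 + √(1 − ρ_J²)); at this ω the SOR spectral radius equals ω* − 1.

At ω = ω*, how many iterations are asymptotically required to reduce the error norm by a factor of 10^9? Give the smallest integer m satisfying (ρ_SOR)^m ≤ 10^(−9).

m = 621

n=187: λ(B_J) = 1 − λ(A)/2 = cos(kπ/188); k=1 gives ρ_J = 0.9998604.
√(1−ρ_J²) = |sin(π/188)| = 0.0167098
ω* = 2 / (1 + 0.0167098) = 2 / 1.0167098 ≈ 1.9671297.
and ρ(B_{ω*}) = 1.9671297 − 1 = 0.9671297.
Need (0.9671297)^m ≤ 10^(−9): m ≥ 9·ln10/|ln 0.9671297| = 20.7233/0.0334227 = 620.037 ⇒ m = 621.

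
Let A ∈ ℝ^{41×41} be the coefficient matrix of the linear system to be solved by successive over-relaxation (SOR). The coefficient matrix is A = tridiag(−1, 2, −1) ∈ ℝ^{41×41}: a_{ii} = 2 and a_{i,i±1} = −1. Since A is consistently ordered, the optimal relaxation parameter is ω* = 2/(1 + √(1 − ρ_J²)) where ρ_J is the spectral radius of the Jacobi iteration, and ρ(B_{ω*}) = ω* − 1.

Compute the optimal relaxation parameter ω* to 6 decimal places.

[ρ_J] n=41: ρ(B_J) = cos(π/(n+1)) = cos(π/42) = 0.997204.
√(1 − cos²(π/42)) = sin(π/42) ≈ 0.0747301.
So ω* = 2/1.0747301 = 1.860932 (Young).
ρ_SOR = ω* − 1 ≈ 0.860932.

ω* = 1.860932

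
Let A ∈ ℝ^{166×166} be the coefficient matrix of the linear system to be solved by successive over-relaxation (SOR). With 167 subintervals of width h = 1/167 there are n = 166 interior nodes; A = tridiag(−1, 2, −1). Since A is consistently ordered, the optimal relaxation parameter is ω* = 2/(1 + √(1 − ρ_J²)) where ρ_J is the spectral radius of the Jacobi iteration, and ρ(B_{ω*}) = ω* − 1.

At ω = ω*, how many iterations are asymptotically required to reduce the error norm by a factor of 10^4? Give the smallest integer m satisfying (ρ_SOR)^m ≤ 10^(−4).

m = 245

B_J for the 166×166 system has eigenvalues cos(kπ/167); ρ_J = cos(π/167) = 0.9998231.
root = sin(π/167) = 0.0188108  (since 1−cos² = sin²).
[ω*] 2 ÷ (1 + 0.0188108) = 2 ÷ 1.0188108 = 1.9630730.
At ω = 1.9630730 every |λ(B_ω)| = ω−1, so ρ_SOR = 0.9630730.
ρ_SOR^m ≤ 10^(−4) ⇔ m ≥ 4·ln10/(−ln 0.9630730) = 9.21034/0.0376261 = 244.786; m = ⌈244.786⌉ = 245.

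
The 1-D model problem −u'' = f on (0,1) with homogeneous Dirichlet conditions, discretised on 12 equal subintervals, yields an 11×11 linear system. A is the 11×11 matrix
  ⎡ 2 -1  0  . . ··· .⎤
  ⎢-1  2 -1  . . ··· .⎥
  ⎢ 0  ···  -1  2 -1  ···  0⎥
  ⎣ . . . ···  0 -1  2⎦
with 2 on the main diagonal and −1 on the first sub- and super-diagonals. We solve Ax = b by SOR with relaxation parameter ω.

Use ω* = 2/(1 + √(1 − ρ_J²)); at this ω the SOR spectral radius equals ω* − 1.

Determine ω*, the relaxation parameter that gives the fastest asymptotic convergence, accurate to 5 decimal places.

ω* = 1.58879

½·tridiag(1,0,1) at n=11: λ_k = cos(kπ/12); max |λ| at k=1 ⇒ ρ_J = cos(π/12) ≈ 0.96593.
√(1−ρ_J²) simplifies to sin(π/12) = 0.258819.
[ω*] 2 ÷ (1 + 0.258819) = 2 ÷ 1.258819 = 1.58879.
ρ_SOR = ω* − 1 ≈ 0.58879.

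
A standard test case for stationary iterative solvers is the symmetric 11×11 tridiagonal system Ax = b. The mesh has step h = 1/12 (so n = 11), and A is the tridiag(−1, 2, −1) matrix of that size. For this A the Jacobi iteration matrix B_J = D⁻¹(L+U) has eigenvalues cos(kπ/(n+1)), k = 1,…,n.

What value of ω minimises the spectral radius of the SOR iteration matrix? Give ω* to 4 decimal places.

[ρ_J] n=11: ρ(B_J) = cos(π/(n+1)) = cos(π/12) = 0.9659.
√(1−ρ_J²) = |sin(π/12)| = 0.25882
Young: ω* = 2/(1+√(1−ρ_J²)) = 2/(1+0.25882) = 2/1.25882 = 1.5888.
ρ_SOR = ω* − 1 ≈ 0.5888.

ω* = 1.5888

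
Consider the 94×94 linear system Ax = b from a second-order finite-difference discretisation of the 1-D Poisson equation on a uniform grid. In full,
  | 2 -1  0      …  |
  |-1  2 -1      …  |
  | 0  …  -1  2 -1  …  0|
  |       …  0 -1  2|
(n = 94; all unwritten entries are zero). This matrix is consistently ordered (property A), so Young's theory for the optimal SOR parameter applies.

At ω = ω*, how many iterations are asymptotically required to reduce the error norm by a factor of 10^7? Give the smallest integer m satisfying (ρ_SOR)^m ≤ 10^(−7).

m = 244

n=94: λ(B_J) = 1 − λ(A)/2 = cos(kπ/95); k=1 gives ρ_J = 0.9994533.
√(1 − cos²(π/95)) = sin(π/95) ≈ 0.0330634.
ω* = 2/(1 + 0.0330634) = 2/1.0330634 = 1.9359896.
At ω = 1.9359896 every |λ(B_ω)| = ω−1, so ρ_SOR = 0.9359896.
m ≥ 7·ln10 / (−ln 0.9359896) = 243.657; smallest integer m = 244.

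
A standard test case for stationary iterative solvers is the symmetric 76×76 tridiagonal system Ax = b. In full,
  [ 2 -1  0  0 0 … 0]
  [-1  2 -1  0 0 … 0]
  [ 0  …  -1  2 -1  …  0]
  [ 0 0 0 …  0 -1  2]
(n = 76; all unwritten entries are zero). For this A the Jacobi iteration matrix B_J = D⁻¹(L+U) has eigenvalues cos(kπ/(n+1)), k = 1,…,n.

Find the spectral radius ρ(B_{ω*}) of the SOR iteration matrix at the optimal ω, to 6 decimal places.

ρ_SOR = 0.921620

With n=76, ρ(Jacobi) = cos(π/77) = 0.999168.
√(1 − cos²(π/77)) = sin(π/77) ≈ 0.0407886.
Young: ω* = 2/(1+√(1−ρ_J²)) = 2/(1+0.0407886) = 2/1.0407886 = 1.921620.
At ω = 1.921620 every |λ(B_ω)| = ω−1, so ρ_SOR = 0.921620.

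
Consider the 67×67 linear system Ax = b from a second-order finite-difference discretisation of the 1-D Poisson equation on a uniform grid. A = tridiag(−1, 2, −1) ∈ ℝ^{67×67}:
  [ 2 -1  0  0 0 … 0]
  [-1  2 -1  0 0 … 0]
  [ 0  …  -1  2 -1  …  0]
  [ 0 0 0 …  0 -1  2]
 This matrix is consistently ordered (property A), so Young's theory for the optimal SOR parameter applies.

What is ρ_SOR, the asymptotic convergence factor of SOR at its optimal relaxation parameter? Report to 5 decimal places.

ρ_SOR = 0.91171

n=67: λ(B_J) = 1 − λ(A)/2 = cos(kπ/68); k=1 gives ρ_J = 0.99893.
√(1 − cos²(π/68)) = sin(π/68) ≈ 0.046183.
Young: ω* = 2/(1+√(1−ρ_J²)) = 2/(1+0.046183) = 2/1.046183 = 1.91171.
[ρ_SOR] ω* − 1 = 0.91171.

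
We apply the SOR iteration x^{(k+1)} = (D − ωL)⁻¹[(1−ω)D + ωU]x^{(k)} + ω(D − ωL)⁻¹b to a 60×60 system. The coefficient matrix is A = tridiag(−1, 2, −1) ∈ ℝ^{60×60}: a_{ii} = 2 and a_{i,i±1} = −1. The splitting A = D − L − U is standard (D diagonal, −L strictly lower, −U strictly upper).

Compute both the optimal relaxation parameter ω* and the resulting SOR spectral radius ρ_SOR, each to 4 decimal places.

½·tridiag(1,0,1) at n=60: λ_k = cos(kπ/61); max |λ| at k=1 ⇒ ρ_J = cos(π/61) ≈ 0.9987.
√(1−ρ_J²) = |sin(π/61)| = 0.05148
Then 2/(1+√(1−ρ_J²)) = 2/(1+0.05148); ω* = 2/1.05148 = 1.9021.
ρ(B_{ω*}) = ω*−1 = 0.9021

ω* = 1.9021, ρ_SOR = 0.9021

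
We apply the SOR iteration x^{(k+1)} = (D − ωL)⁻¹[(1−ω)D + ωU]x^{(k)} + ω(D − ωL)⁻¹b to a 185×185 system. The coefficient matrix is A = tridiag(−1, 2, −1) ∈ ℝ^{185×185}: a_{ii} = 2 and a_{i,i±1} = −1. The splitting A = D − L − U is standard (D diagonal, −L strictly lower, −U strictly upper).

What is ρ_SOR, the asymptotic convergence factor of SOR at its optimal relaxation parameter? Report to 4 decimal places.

spectrum of D⁻¹(L+U) = {cos(kπ/186) : 1≤k≤185}; ρ_J = cos(π/186) = 0.9999.
root = sin(π/186) = 0.01689  (since 1−cos² = sin²).
ω* = 2 / (1 + 0.01689) = 2 / 1.01689 ≈ 1.9668.
[ρ_SOR] ω* − 1 = 0.9668.

ρ_SOR = 0.9668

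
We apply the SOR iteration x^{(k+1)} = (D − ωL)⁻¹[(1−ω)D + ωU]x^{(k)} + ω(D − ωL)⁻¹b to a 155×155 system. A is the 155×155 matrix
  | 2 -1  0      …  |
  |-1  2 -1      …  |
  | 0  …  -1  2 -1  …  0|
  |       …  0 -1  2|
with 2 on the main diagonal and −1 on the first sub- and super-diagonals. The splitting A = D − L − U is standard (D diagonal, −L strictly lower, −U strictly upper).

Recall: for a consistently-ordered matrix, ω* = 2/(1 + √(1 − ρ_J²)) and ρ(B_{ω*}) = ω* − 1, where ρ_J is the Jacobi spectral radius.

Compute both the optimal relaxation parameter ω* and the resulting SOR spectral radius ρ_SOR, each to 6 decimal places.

ω* = 1.960521, ρ_SOR = 0.960521

n=155: λ(B_J) = 1 − λ(A)/2 = cos(kπ/156); k=1 gives ρ_J = 0.999797.
root = sin(π/156) = 0.0201371  (since 1−cos² = sin²).
Young: ω* = 2/(1+√(1−ρ_J²)) = 2/(1+0.0201371) = 2/1.0201371 = 1.960521.
ρ_SOR = ω* − 1 ≈ 0.960521.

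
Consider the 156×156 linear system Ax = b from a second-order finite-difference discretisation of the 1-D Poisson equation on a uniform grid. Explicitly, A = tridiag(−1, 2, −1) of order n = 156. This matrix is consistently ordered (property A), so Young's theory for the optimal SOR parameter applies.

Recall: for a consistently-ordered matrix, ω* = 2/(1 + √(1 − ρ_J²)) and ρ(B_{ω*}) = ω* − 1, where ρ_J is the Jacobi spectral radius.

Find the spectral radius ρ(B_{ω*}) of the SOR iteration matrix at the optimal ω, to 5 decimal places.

ρ_SOR = 0.96077

½·tridiag(1,0,1) at n=156: λ_k = cos(kπ/157); max |λ| at k=1 ⇒ ρ_J = cos(π/157) ≈ 0.99980.
√(1−ρ_J²) = |sin(π/157)| = 0.020009
Young: ω* = 2/(1+√(1−ρ_J²)) = 2/(1+0.020009) = 2/1.020009 = 1.96077.
ρ(B_{ω*}) = ω*−1 = 0.96077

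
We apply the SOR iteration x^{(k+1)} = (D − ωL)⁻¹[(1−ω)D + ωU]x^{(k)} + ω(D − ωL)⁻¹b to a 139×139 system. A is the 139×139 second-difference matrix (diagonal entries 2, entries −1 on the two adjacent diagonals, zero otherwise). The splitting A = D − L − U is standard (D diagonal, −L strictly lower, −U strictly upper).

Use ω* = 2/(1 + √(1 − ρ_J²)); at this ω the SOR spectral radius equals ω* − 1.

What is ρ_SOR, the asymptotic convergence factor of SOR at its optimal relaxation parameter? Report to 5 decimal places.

ρ_SOR = 0.95611

½·tridiag(1,0,1) at n=139: λ_k = cos(kπ/140); max |λ| at k=1 ⇒ ρ_J = cos(π/140) ≈ 0.99975.
√(1 − cos²(π/140)) = sin(π/140) ≈ 0.022438.
[ω*] 2 ÷ (1 + 0.022438) = 2 ÷ 1.022438 = 1.95611.
Hence ρ(B_{ω*}) = 1.95611 − 1 = 0.95611.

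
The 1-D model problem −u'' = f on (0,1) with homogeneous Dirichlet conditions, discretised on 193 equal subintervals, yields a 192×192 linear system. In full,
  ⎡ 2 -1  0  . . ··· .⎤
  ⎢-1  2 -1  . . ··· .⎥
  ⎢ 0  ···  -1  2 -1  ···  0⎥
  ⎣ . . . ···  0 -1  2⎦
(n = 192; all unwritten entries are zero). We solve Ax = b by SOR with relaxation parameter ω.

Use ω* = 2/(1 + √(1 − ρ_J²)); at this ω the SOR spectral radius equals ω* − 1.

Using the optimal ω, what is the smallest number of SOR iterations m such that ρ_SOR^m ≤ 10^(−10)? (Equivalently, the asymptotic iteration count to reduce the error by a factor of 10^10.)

spectrum of D⁻¹(L+U) = {cos(kπ/193) : 1≤k≤192}; ρ_J = cos(π/193) = 0.9998675.
root = sin(π/193) = 0.0162770  (since 1−cos² = sin²).
[ω*] 2 ÷ (1 + 0.0162770) = 2 ÷ 1.0162770 = 1.9679674.
At ω = 1.9679674 every |λ(B_ω)| = ω−1, so ρ_SOR = 0.9679674.
ρ_SOR^m ≤ 10^(−10) ⇔ m ≥ 10·ln10/(−ln 0.9679674) = 23.0259/0.0325569 = 707.251; m = ⌈707.251⌉ = 708.

m = 708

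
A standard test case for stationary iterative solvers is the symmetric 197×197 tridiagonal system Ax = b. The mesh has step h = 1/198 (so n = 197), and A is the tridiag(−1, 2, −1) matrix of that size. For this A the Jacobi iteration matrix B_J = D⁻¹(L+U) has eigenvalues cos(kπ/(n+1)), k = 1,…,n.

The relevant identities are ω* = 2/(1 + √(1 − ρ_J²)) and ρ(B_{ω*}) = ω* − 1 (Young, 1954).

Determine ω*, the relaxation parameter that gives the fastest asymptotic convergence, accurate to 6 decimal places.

With n=197, ρ(Jacobi) = cos(π/198) = 0.999874.
√(1−ρ_J²) = |sin(π/198)| = 0.0158660
[ω*] 2 ÷ (1 + 0.0158660) = 2 ÷ 1.0158660 = 1.968764.
ρ_SOR = ω* − 1 = 1.968764 − 1 = 0.968764.

ω* = 1.968764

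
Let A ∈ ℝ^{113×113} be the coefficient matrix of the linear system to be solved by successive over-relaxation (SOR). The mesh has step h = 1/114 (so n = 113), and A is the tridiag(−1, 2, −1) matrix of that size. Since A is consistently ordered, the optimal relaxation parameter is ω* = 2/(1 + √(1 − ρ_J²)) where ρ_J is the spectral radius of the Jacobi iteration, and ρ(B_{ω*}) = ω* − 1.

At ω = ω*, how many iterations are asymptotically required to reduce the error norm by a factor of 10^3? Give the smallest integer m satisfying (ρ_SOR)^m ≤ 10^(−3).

m = 126

ρ_J = max_k |cos(kπ/114)| = cos(π/114) = 0.9996203
√(1−ρ_J²) simplifies to sin(π/114) = 0.0275543.
ω* = 2/(1+0.0275543) = 1.9463692
Hence ρ(B_{ω*}) = 1.9463692 − 1 = 0.9463692.
For 3 digits: m = 3·ln10 / (−ln 0.9463692) = 6.90776/0.0551225 = 125.317; round up → m = 126.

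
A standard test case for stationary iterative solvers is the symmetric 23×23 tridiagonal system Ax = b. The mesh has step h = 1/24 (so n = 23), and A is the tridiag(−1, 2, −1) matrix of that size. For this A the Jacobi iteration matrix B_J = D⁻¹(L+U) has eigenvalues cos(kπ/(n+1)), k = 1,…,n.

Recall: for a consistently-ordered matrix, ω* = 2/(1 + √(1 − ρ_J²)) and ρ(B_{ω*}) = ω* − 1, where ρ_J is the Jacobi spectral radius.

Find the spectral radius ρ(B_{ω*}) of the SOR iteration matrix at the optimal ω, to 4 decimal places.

ρ_SOR = 0.7691

spectrum of D⁻¹(L+U) = {cos(kπ/24) : 1≤k≤23}; ρ_J = cos(π/24) = 0.9914.
1 − cos²(π/24) = sin²(π/24) ⇒ √(1−ρ_J²) = sin(π/24) = 0.13053.
So ω* = 2/1.13053 = 1.7691 (Young).
and ρ(B_{ω*}) = 1.7691 − 1 = 0.7691.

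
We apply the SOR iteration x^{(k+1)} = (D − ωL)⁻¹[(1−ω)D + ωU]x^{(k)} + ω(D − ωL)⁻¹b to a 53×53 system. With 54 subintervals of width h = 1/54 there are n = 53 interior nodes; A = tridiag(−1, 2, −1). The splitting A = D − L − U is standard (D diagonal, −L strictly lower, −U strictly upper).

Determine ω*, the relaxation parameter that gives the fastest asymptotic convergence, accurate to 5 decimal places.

ρ_J = max_k |cos(kπ/54)| = cos(π/54) = 0.99831
1 − cos²(π/54) = sin²(π/54) ⇒ √(1−ρ_J²) = sin(π/54) = 0.058145.
Then 2/(1+√(1−ρ_J²)) = 2/(1+0.058145); ω* = 2/1.058145 = 1.89010.
ρ(B_{ω*}) = ω*−1 = 0.89010

ω* = 1.89010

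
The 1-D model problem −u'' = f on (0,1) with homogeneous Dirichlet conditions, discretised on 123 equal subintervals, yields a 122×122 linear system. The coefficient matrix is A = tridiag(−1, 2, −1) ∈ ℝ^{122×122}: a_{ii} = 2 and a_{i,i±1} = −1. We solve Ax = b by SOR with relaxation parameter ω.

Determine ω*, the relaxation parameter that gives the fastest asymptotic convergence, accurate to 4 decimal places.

ρ_J = max_k |cos(kπ/123)| = cos(π/123) = 0.9997
root = sin(π/123) = 0.02554  (since 1−cos² = sin²).
So ω* = 2/1.02554 = 1.9502 (Young).
ρ_SOR = ω* − 1 = 1.9502 − 1 = 0.9502.

ω* = 1.9502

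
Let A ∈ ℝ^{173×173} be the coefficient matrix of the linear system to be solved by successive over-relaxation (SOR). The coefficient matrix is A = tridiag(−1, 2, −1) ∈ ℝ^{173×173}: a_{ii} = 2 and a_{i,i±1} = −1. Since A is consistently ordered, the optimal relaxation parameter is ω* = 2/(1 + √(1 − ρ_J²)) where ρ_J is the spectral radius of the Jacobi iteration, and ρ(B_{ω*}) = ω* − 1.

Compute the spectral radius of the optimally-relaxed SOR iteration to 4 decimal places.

ρ_SOR = 0.9645

spectrum of D⁻¹(L+U) = {cos(kπ/174) : 1≤k≤173}; ρ_J = cos(π/174) = 0.9998.
√(1−ρ_J²) simplifies to sin(π/174) = 0.01805.
Young: ω* = 2/(1+√(1−ρ_J²)) = 2/(1+0.01805) = 2/1.01805 = 1.9645.
[ρ_SOR] ω* − 1 = 0.9645.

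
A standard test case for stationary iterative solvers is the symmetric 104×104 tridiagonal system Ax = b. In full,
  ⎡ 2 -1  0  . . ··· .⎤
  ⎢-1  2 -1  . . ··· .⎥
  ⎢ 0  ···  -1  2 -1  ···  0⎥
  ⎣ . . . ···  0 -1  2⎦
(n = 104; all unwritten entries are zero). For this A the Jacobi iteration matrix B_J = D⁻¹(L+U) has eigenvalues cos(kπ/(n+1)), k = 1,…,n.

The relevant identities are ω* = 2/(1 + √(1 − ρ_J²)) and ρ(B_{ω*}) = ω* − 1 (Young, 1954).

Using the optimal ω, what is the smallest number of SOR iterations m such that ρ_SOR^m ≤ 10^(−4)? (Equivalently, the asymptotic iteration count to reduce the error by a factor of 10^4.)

m = 154

spectrum of D⁻¹(L+U) = {cos(kπ/105) : 1≤k≤104}; ρ_J = cos(π/105) = 0.9995524.
1 − cos²(π/105) = sin²(π/105) ⇒ √(1−ρ_J²) = sin(π/105) = 0.0299155.
ω* = 2 / (1 + 0.0299155) = 2 / 1.0299155 ≈ 1.9419069.
ρ(B_{ω*}) = ω*−1 = 0.9419069
4·ln10 = 9.21034; −ln(0.9419069) = 0.0598488; m = ⌈9.21034/0.0598488⌉ = ⌈153.893⌉ = 154.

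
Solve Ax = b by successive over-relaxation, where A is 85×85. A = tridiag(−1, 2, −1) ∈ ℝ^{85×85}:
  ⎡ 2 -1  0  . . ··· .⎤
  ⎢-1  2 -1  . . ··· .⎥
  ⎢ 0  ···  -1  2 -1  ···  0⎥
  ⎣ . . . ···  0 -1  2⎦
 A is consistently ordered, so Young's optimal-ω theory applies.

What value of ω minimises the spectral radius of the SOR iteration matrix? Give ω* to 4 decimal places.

ρ_J = max_k |cos(kπ/86)| = cos(π/86) = 0.9993
√(1−ρ_J²) = |sin(π/86)| = 0.03652
So ω* = 2/1.03652 = 1.9295 (Young).
ρ(B_{ω*}) = ω*−1 = 0.9295

ω* = 1.9295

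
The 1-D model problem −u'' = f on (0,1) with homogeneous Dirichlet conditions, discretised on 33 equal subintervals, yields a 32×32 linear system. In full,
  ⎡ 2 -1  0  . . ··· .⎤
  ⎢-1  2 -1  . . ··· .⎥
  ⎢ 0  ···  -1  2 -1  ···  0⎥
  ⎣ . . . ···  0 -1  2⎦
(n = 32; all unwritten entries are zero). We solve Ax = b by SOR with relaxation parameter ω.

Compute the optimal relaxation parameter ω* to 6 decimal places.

With n=32, ρ(Jacobi) = cos(π/33) = 0.995472.
root = sin(π/33) = 0.0950560  (since 1−cos² = sin²).
So ω* = 2/1.0950560 = 1.826391 (Young).
and ρ(B_{ω*}) = 1.826391 − 1 = 0.826391.

ω* = 1.826391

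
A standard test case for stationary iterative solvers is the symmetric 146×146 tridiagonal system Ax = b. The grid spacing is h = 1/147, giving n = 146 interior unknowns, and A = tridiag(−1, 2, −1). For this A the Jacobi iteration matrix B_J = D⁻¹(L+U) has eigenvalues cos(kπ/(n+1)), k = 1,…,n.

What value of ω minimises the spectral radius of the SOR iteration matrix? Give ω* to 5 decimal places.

ω* = 1.95815

B_J for the 146×146 system has eigenvalues cos(kπ/147); ρ_J = cos(π/147) = 0.99977.
√(1−ρ_J²) = |sin(π/147)| = 0.021370
[ω*] 2 ÷ (1 + 0.021370) = 2 ÷ 1.021370 = 1.95815.
Hence ρ(B_{ω*}) = 1.95815 − 1 = 0.95815.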